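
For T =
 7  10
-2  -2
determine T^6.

tr T = 5 and det T = 6, so the characteristic polynomial is λ² − (5)λ + (6) with roots 3 and 2.
Eigenvectors give P = [[5, -2], [-2, 1]] with P⁻¹ = [[1, 2], [2, 5]], and T = P·diag(3, 2)·P⁻¹.
Then T^6 = P·diag(729, 64)·P⁻¹ = [[3645, -128], [-1458, 64]] · [[1, 2], [2, 5]] = [[3389, 6650], [-1330, -2596]].

[[3389, 6650], [-1330, -2596]]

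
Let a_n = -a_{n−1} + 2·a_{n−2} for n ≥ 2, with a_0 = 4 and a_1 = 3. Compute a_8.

89

With companion matrix A = [[-1, 2], [1, 0]], [a_n, a_{n−1}]ᵀ = A·[a_{n−1}, a_{n−2}]ᵀ, so [a_8, a_7]ᵀ = A⁷·[a_1, a_0]ᵀ.
A⁷ = [[-85, 86], [43, -42]], giving [a_8, a_7]ᵀ = [[89], [-39]].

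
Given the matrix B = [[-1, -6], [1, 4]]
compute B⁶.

[[-125, -378], [63, 190]]

tr B = 3 and det B = 2, so the characteristic polynomial is λ² − (3)λ + (2) with roots 1 and 2.
Eigenvectors give P = [[-3, -2], [1, 1]] with P⁻¹ = [[-1, -2], [1, 3]], and B = P·diag(1, 2)·P⁻¹.
Then B⁶ = P·diag(1, 64)·P⁻¹ = [[-3, -128], [1, 64]] · [[-1, -2], [1, 3]] = [[-125, -378], [63, 190]].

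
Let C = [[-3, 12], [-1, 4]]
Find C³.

[[-3, 12], [-1, 4]]

C² = C (a projection; rank 1, trace 1), so C³ = C.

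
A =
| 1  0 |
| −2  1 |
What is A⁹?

A = I + N where N = [[0, 0], [−2, 0]] is strictly lower-triangular, so N² = 0.
(I + N)⁹ = I + 9·N = [[1, 0], [−18, 1]].

[[1, 0], [−18, 1]]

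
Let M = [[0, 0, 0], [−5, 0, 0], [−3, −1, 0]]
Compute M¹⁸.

[[0, 0, 0], [0, 0, 0], [0, 0, 0]]

M is strictly triangular, hence nilpotent: M³ = 0, so M¹⁸ = 0.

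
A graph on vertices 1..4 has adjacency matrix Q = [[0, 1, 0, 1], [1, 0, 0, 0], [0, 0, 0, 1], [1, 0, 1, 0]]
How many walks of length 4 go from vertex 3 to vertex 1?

The number of length-4 walks from vertex 3 to vertex 1 is entry (3,1) of Q^4, where Q is the adjacency matrix.
Q^2 = [[2, 0, 1, 0], [0, 1, 0, 1], [1, 0, 1, 0], [0, 1, 0, 2]]
Q^3 = [[0, 2, 0, 3], [2, 0, 1, 0], [0, 1, 0, 2], [3, 0, 2, 0]]
Q^4 = [[5, 0, 3, 0], [0, 2, 0, 3], [3, 0, 2, 0], [0, 3, 0, 5]]

3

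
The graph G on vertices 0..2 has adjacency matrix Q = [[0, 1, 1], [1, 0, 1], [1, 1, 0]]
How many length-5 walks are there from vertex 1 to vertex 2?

11

The number of length-5 walks from vertex 1 to vertex 2 is entry (1,2) of Q⁵, where Q is the adjacency matrix.
Q² = [[2, 1, 1], [1, 2, 1], [1, 1, 2]]
Q³ = [[2, 3, 3], [3, 2, 3], [3, 3, 2]]
Q⁴ = [[6, 5, 5], [5, 6, 5], [5, 5, 6]]
Q⁵ = [[10, 11, 11], [11, 10, 11], [11, 11, 10]]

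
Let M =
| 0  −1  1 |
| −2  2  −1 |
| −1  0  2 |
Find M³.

[[1, −5, 9], [−6, 15, −21], [−5, 4, 3]]

M² = [[1, −2, 3], [−3, 6, −6], [−2, 1, 3]]
M³ = [[1, −5, 9], [−6, 15, −21], [−5, 4, 3]]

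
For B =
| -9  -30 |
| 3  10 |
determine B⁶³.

[[-9, -30], [3, 10]]

B² = B (a projection; rank 1, trace 1), so B⁶³ = B.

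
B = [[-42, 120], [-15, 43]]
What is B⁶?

tr B = 1 and det B = -6, so the characteristic polynomial is λ² − (1)λ + (-6) with roots 3 and -2.
Eigenvectors give P = [[8, 3], [3, 1]] with P⁻¹ = [[-1, 3], [3, -8]], and B = P·diag(3, -2)·P⁻¹.
Then B⁶ = P·diag(729, 64)·P⁻¹ = [[5832, 192], [2187, 64]] · [[-1, 3], [3, -8]] = [[-5256, 15960], [-1995, 6049]].

[[-5256, 15960], [-1995, 6049]]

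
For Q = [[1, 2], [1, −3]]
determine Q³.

[[−1, 18], [9, −37]]

Q² = [[3, −4], [−2, 11]]
Q³ = [[−1, 18], [9, −37]]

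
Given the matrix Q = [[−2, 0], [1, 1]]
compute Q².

[[4, 0], [−1, 1]]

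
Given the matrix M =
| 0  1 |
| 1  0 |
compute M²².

[[1, 0], [0, 1]]

M² = I (check: tr M = 0 and det M = -1), so M²² = I since 22 is even.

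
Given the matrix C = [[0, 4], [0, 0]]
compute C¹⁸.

[[0, 0], [0, 0]]

C is strictly triangular, hence nilpotent: C² = 0, so C¹⁸ = 0.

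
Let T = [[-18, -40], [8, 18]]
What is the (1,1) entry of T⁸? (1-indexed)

256

tr T = 0 and det T = -4, so the characteristic polynomial is λ² − (0)λ + (-4) with roots -2 and 2.
Eigenvectors give P = [[5, -2], [-2, 1]] with P⁻¹ = [[1, 2], [2, 5]], and T = P·diag(-2, 2)·P⁻¹.
Then T⁸ = P·diag(256, 256)·P⁻¹ = [[1280, -512], [-512, 256]] · [[1, 2], [2, 5]] = [[256, 0], [0, 256]].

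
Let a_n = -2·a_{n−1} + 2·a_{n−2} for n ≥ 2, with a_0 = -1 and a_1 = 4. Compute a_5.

208

With companion matrix C = [[-2, 2], [1, 0]], [a_n, a_{n−1}]ᵀ = C·[a_{n−1}, a_{n−2}]ᵀ, so [a_5, a_4]ᵀ = C^4·[a_1, a_0]ᵀ.
C^4 = [[44, -32], [-16, 12]], giving [a_5, a_4]ᵀ = [[208], [-76]].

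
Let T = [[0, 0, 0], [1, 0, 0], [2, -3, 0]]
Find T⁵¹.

[[0, 0, 0], [0, 0, 0], [0, 0, 0]]

T is strictly triangular, hence nilpotent: T³ = 0, so T⁵¹ = 0.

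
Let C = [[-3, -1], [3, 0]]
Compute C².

[[6, 3], [-9, -3]]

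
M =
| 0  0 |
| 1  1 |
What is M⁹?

M² = M (a projection; rank 1, trace 1), so M⁹ = M.

[[0, 0], [1, 1]]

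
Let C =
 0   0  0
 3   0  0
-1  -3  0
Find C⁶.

[[0, 0, 0], [0, 0, 0], [0, 0, 0]]

C is strictly triangular, hence nilpotent: C³ = 0, so C⁶ = 0.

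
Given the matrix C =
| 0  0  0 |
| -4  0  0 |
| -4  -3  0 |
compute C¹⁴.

[[0, 0, 0], [0, 0, 0], [0, 0, 0]]

C is strictly triangular, hence nilpotent: C³ = 0, so C¹⁴ = 0.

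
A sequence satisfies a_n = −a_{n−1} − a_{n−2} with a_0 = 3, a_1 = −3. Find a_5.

With companion matrix Q = [[−1, −1], [1, 0]], [a_n, a_{n−1}]ᵀ = Q·[a_{n−1}, a_{n−2}]ᵀ, so [a_5, a_4]ᵀ = Q⁴·[a_1, a_0]ᵀ.
Q⁴ = [[−1, −1], [1, 0]], giving [a_5, a_4]ᵀ = [[0], [−3]].

0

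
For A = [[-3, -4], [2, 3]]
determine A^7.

A² = I (check: tr A = 0 and det A = -1), so A^7 = A since 7 is odd.

[[-3, -4], [2, 3]]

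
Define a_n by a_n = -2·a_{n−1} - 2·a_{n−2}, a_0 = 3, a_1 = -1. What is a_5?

4

With companion matrix Q = [[-2, -2], [1, 0]], [a_n, a_{n−1}]ᵀ = Q·[a_{n−1}, a_{n−2}]ᵀ, so [a_5, a_4]ᵀ = Q⁴·[a_1, a_0]ᵀ.
Q⁴ = [[-4, 0], [0, -4]], giving [a_5, a_4]ᵀ = [[4], [-12]].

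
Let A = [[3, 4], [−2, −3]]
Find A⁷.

A² = I (check: tr A = 0 and det A = −1), so A⁷ = A since 7 is odd.

[[3, 4], [−2, −3]]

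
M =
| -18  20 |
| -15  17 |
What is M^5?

[[-1068, 1100], [-825, 857]]

tr M = -1 and det M = -6, so the characteristic polynomial is λ² − (-1)λ + (-6) with roots 2 and -3.
Eigenvectors give P = [[1, 4], [1, 3]] with P⁻¹ = [[-3, 4], [1, -1]], and M = P·diag(2, -3)·P⁻¹.
Then M^5 = P·diag(32, -243)·P⁻¹ = [[32, -972], [32, -729]] · [[-3, 4], [1, -1]] = [[-1068, 1100], [-825, 857]].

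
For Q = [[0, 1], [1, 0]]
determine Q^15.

Q² = I (check: tr Q = 0 and det Q = −1), so Q^15 = Q since 15 is odd.

[[0, 1], [1, 0]]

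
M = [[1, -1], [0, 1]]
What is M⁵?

M = I + N where N = [[0, -1], [0, 0]] is strictly upper-triangular, so N² = 0.
(I + N)⁵ = I + 5·N = [[1, -5], [0, 1]].

[[1, -5], [0, 1]]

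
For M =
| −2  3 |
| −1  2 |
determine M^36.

M² = I (check: tr M = 0 and det M = −1), so M^36 = I since 36 is even.

[[1, 0], [0, 1]]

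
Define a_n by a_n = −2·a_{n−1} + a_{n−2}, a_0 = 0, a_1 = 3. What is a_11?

17223

With companion matrix M = [[−2, 1], [1, 0]], [a_n, a_{n−1}]ᵀ = M·[a_{n−1}, a_{n−2}]ᵀ, so [a_11, a_10]ᵀ = M^10·[a_1, a_0]ᵀ.
M^10 = [[5741, −2378], [−2378, 985]], giving [a_11, a_10]ᵀ = [[17223], [−7134]].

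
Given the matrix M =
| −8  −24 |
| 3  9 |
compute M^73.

[[−8, −24], [3, 9]]

M² = M (a projection; rank 1, trace 1), so M^73 = M.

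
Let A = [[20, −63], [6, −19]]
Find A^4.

[[106, −315], [30, −89]]

tr A = 1 and det A = −2, so the characteristic polynomial is λ² − (1)λ + (−2) with roots −1 and 2.
Eigenvectors give P = [[3, 7], [1, 2]] with P⁻¹ = [[−2, 7], [1, −3]], and A = P·diag(−1, 2)·P⁻¹.
Then A^4 = P·diag(1, 16)·P⁻¹ = [[3, 112], [1, 32]] · [[−2, 7], [1, −3]] = [[106, −315], [30, −89]].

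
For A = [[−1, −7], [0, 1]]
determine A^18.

A² = I (check: tr A = 0 and det A = −1), so A^18 = I since 18 is even.

[[1, 0], [0, 1]]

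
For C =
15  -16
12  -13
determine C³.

tr C = 2 and det C = -3, so the characteristic polynomial is λ² − (2)λ + (-3) with roots -1 and 3.
Eigenvectors give P = [[-1, -4], [-1, -3]] with P⁻¹ = [[3, -4], [-1, 1]], and C = P·diag(-1, 3)·P⁻¹.
Then C³ = P·diag(-1, 27)·P⁻¹ = [[1, -108], [1, -81]] · [[3, -4], [-1, 1]] = [[111, -112], [84, -85]].

[[111, -112], [84, -85]]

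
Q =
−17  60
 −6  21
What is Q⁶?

[[−6551, 21840], [−2184, 7281]]

tr Q = 4 and det Q = 3, so the characteristic polynomial is λ² − (4)λ + (3) with roots 1 and 3.
Eigenvectors give P = [[−10, −3], [−3, −1]] with P⁻¹ = [[−1, 3], [3, −10]], and Q = P·diag(1, 3)·P⁻¹.
Then Q⁶ = P·diag(1, 729)·P⁻¹ = [[−10, −2187], [−3, −729]] · [[−1, 3], [3, −10]] = [[−6551, 21840], [−2184, 7281]].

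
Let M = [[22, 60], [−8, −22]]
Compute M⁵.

[[352, 960], [−128, −352]]

tr M = 0 and det M = −4, so the characteristic polynomial is λ² − (0)λ + (−4) with roots 2 and −2.
Eigenvectors give P = [[3, 5], [−1, −2]] with P⁻¹ = [[2, 5], [−1, −3]], and M = P·diag(2, −2)·P⁻¹.
Then M⁵ = P·diag(32, −32)·P⁻¹ = [[96, −160], [−32, 64]] · [[2, 5], [−1, −3]] = [[352, 960], [−128, −352]].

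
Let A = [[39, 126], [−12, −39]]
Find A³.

tr A = 0 and det A = −9, so the characteristic polynomial is λ² − (0)λ + (−9) with roots −3 and 3.
Eigenvectors give P = [[−3, 7], [1, −2]] with P⁻¹ = [[2, 7], [1, 3]], and A = P·diag(−3, 3)·P⁻¹.
Then A³ = P·diag(−27, 27)·P⁻¹ = [[81, 189], [−27, −54]] · [[2, 7], [1, 3]] = [[351, 1134], [−108, −351]].

[[351, 1134], [−108, −351]]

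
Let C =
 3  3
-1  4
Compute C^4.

C^2 = [[6, 21], [-7, 13]]
C^3 = [[-3, 102], [-34, 31]]
C^4 = [[-111, 399], [-133, 22]]

[[-111, 399], [-133, 22]]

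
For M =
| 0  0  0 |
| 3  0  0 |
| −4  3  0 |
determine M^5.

M is strictly triangular, hence nilpotent: M^3 = 0, so M^5 = 0.

[[0, 0, 0], [0, 0, 0], [0, 0, 0]]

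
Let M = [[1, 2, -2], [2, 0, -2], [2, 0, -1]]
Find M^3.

M^2 = [[1, 2, -4], [-2, 4, -2], [0, 4, -3]]
M^3 = [[-3, 2, -2], [2, -4, -2], [2, 0, -5]]

[[-3, 2, -2], [2, -4, -2], [2, 0, -5]]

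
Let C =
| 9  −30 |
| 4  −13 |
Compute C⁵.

tr C = −4 and det C = 3, so the characteristic polynomial is λ² − (−4)λ + (3) with roots −3 and −1.
Eigenvectors give P = [[−5, 3], [−2, 1]] with P⁻¹ = [[1, −3], [2, −5]], and C = P·diag(−3, −1)·P⁻¹.
Then C⁵ = P·diag(−243, −1)·P⁻¹ = [[1215, −3], [486, −1]] · [[1, −3], [2, −5]] = [[1209, −3630], [484, −1453]].

[[1209, −3630], [484, −1453]]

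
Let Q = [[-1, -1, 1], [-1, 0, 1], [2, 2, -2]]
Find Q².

[[4, 3, -4], [3, 3, -3], [-8, -6, 8]]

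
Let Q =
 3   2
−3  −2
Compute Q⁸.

Q² = Q (a projection; rank 1, trace 1), so Q⁸ = Q.

[[3, 2], [−3, −2]]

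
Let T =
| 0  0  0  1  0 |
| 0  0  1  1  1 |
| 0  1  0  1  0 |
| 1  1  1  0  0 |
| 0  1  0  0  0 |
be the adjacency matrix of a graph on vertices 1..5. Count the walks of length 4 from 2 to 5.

The number of length-4 walks from vertex 2 to vertex 5 is entry (2,5) of T⁴, where T is the adjacency matrix.
T² = [[1, 1, 1, 0, 0], [1, 3, 1, 1, 0], [1, 1, 2, 1, 1], [0, 1, 1, 3, 1], [0, 0, 1, 1, 1]]
T³ = [[0, 1, 1, 3, 1], [1, 2, 4, 5, 3], [1, 4, 2, 4, 1], [3, 5, 4, 2, 1], [1, 3, 1, 1, 0]]
T⁴ = [[3, 5, 4, 2, 1], [5, 12, 7, 7, 2], [4, 7, 8, 7, 4], [2, 7, 7, 12, 5], [1, 2, 4, 5, 3]]

2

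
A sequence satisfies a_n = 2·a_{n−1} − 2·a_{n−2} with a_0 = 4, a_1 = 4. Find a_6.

With companion matrix Q = [[2, −2], [1, 0]], [a_n, a_{n−1}]ᵀ = Q·[a_{n−1}, a_{n−2}]ᵀ, so [a_6, a_5]ᵀ = Q^5·[a_1, a_0]ᵀ.
Q^5 = [[−8, 8], [−4, 0]], giving [a_6, a_5]ᵀ = [[0], [−16]].

0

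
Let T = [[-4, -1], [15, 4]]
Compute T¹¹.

[[-4, -1], [15, 4]]

T² = I (check: tr T = 0 and det T = -1), so T¹¹ = T since 11 is odd.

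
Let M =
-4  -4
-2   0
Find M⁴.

[[704, 512], [256, 192]]

M² = [[24, 16], [8, 8]]
M³ = [[-128, -96], [-48, -32]]
M⁴ = [[704, 512], [256, 192]]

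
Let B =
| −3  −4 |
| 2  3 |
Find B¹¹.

[[−3, −4], [2, 3]]

B² = I (check: tr B = 0 and det B = −1), so B¹¹ = B since 11 is odd.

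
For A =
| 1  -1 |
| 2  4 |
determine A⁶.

tr A = 5 and det A = 6, so the characteristic polynomial is λ² − (5)λ + (6) with roots 3 and 2.
Eigenvectors give P = [[-1, -1], [2, 1]] with P⁻¹ = [[1, 1], [-2, -1]], and A = P·diag(3, 2)·P⁻¹.
Then A⁶ = P·diag(729, 64)·P⁻¹ = [[-729, -64], [1458, 64]] · [[1, 1], [-2, -1]] = [[-601, -665], [1330, 1394]].

[[-601, -665], [1330, 1394]]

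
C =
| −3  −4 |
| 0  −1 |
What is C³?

C² = [[9, 16], [0, 1]]
C³ = [[−27, −52], [0, −1]]

[[−27, −52], [0, −1]]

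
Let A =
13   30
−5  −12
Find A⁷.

[[6817, 13890], [−2315, −4758]]

tr A = 1 and det A = −6, so the characteristic polynomial is λ² − (1)λ + (−6) with roots −2 and 3.
Eigenvectors give P = [[−2, 3], [1, −1]] with P⁻¹ = [[1, 3], [1, 2]], and A = P·diag(−2, 3)·P⁻¹.
Then A⁷ = P·diag(−128, 2187)·P⁻¹ = [[256, 6561], [−128, −2187]] · [[1, 3], [1, 2]] = [[6817, 13890], [−2315, −4758]].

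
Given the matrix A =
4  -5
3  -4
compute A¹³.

[[4, -5], [3, -4]]

A² = I (check: tr A = 0 and det A = -1), so A¹³ = A since 13 is odd.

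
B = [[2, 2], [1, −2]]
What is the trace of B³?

0

B² = [[6, 0], [0, 6]]
B³ = [[12, 12], [6, −12]]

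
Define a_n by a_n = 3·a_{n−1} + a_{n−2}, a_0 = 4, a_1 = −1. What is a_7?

With companion matrix Q = [[3, 1], [1, 0]], [a_n, a_{n−1}]ᵀ = Q·[a_{n−1}, a_{n−2}]ᵀ, so [a_7, a_6]ᵀ = Q⁶·[a_1, a_0]ᵀ.
Q⁶ = [[1189, 360], [360, 109]], giving [a_7, a_6]ᵀ = [[251], [76]].

251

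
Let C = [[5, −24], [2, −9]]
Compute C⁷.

tr C = −4 and det C = 3, so the characteristic polynomial is λ² − (−4)λ + (3) with roots −1 and −3.
Eigenvectors give P = [[−4, 3], [−1, 1]] with P⁻¹ = [[−1, 3], [−1, 4]], and C = P·diag(−1, −3)·P⁻¹.
Then C⁷ = P·diag(−1, −2187)·P⁻¹ = [[4, −6561], [1, −2187]] · [[−1, 3], [−1, 4]] = [[6557, −26232], [2186, −8745]].

[[6557, −26232], [2186, −8745]]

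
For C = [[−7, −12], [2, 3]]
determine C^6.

[[2185, 4368], [−728, −1455]]

tr C = −4 and det C = 3, so the characteristic polynomial is λ² − (−4)λ + (3) with roots −3 and −1.
Eigenvectors give P = [[−3, −2], [1, 1]] with P⁻¹ = [[−1, −2], [1, 3]], and C = P·diag(−3, −1)·P⁻¹.
Then C^6 = P·diag(729, 1)·P⁻¹ = [[−2187, −2], [729, 1]] · [[−1, −2], [1, 3]] = [[2185, 4368], [−728, −1455]].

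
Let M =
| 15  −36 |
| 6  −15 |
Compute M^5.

[[1215, −2916], [486, −1215]]

tr M = 0 and det M = −9, so the characteristic polynomial is λ² − (0)λ + (−9) with roots 3 and −3.
Eigenvectors give P = [[3, −2], [1, −1]] with P⁻¹ = [[1, −2], [1, −3]], and M = P·diag(3, −3)·P⁻¹.
Then M^5 = P·diag(243, −243)·P⁻¹ = [[729, 486], [243, 243]] · [[1, −2], [1, −3]] = [[1215, −2916], [486, −1215]].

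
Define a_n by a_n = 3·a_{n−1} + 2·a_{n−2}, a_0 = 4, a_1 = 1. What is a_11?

With companion matrix T = [[3, 2], [1, 0]], [a_n, a_{n−1}]ᵀ = T·[a_{n−1}, a_{n−2}]ᵀ, so [a_11, a_10]ᵀ = T¹⁰·[a_1, a_0]ᵀ.
T¹⁰ = [[283667, 159294], [79647, 44726]], giving [a_11, a_10]ᵀ = [[920843], [258551]].

920843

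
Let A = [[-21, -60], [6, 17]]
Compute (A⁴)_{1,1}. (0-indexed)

-719

tr A = -4 and det A = 3, so the characteristic polynomial is λ² − (-4)λ + (3) with roots -1 and -3.
Eigenvectors give P = [[3, -10], [-1, 3]] with P⁻¹ = [[-3, -10], [-1, -3]], and A = P·diag(-1, -3)·P⁻¹.
Then A⁴ = P·diag(1, 81)·P⁻¹ = [[3, -810], [-1, 243]] · [[-3, -10], [-1, -3]] = [[801, 2400], [-240, -719]].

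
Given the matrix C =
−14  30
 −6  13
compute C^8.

tr C = −1 and det C = −2, so the characteristic polynomial is λ² − (−1)λ + (−2) with roots 1 and −2.
Eigenvectors give P = [[2, 5], [1, 2]] with P⁻¹ = [[−2, 5], [1, −2]], and C = P·diag(1, −2)·P⁻¹.
Then C^8 = P·diag(1, 256)·P⁻¹ = [[2, 1280], [1, 512]] · [[−2, 5], [1, −2]] = [[1276, −2550], [510, −1019]].

[[1276, −2550], [510, −1019]]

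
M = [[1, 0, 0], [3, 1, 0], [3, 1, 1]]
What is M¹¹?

M = I + N where N = [[0, 0, 0], [3, 0, 0], [3, 1, 0]] is strictly lower-triangular, so N³ = 0.
(I + N)¹¹ = I + 11·N + 55·N² = [[1, 0, 0], [33, 1, 0], [198, 11, 1]].

[[1, 0, 0], [33, 1, 0], [198, 11, 1]]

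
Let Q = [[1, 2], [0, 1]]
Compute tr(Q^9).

Q = I + N where N = [[0, 2], [0, 0]] is strictly upper-triangular, so N^2 = 0.
(I + N)^9 = I + 9·N = [[1, 18], [0, 1]].

2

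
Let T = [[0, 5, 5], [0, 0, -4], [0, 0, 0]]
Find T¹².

[[0, 0, 0], [0, 0, 0], [0, 0, 0]]

T is strictly triangular, hence nilpotent: T³ = 0, so T¹² = 0.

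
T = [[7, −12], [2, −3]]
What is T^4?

[[241, −480], [80, −159]]

tr T = 4 and det T = 3, so the characteristic polynomial is λ² − (4)λ + (3) with roots 1 and 3.
Eigenvectors give P = [[2, 3], [1, 1]] with P⁻¹ = [[−1, 3], [1, −2]], and T = P·diag(1, 3)·P⁻¹.
Then T^4 = P·diag(1, 81)·P⁻¹ = [[2, 243], [1, 81]] · [[−1, 3], [1, −2]] = [[241, −480], [80, −159]].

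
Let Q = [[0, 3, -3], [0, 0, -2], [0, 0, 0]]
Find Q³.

Q is strictly triangular, hence nilpotent: Q³ = 0, so Q³ = 0.

[[0, 0, 0], [0, 0, 0], [0, 0, 0]]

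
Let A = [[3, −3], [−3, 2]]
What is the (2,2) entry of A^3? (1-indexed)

A^2 = [[18, −15], [−15, 13]]
A^3 = [[99, −84], [−84, 71]]

71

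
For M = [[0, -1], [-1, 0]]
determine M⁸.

M² = I (check: tr M = 0 and det M = -1), so M⁸ = I since 8 is even.

[[1, 0], [0, 1]]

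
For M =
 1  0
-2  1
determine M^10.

M = I + N where N = [[0, 0], [-2, 0]] is strictly lower-triangular, so N^2 = 0.
(I + N)^10 = I + 10·N = [[1, 0], [-20, 1]].

[[1, 0], [-20, 1]]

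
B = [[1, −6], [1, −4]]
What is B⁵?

tr B = −3 and det B = 2, so the characteristic polynomial is λ² − (−3)λ + (2) with roots −2 and −1.
Eigenvectors give P = [[2, −3], [1, −1]] with P⁻¹ = [[−1, 3], [−1, 2]], and B = P·diag(−2, −1)·P⁻¹.
Then B⁵ = P·diag(−32, −1)·P⁻¹ = [[−64, 3], [−32, 1]] · [[−1, 3], [−1, 2]] = [[61, −186], [31, −94]].

[[61, −186], [31, −94]]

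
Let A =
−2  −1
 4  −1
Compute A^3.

A^2 = [[0, 3], [−12, −3]]
A^3 = [[12, −3], [12, 15]]

[[12, −3], [12, 15]]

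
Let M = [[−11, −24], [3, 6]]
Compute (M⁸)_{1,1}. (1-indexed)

tr M = −5 and det M = 6, so the characteristic polynomial is λ² − (−5)λ + (6) with roots −2 and −3.
Eigenvectors give P = [[8, 3], [−3, −1]] with P⁻¹ = [[−1, −3], [3, 8]], and M = P·diag(−2, −3)·P⁻¹.
Then M⁸ = P·diag(256, 6561)·P⁻¹ = [[2048, 19683], [−768, −6561]] · [[−1, −3], [3, 8]] = [[57001, 151320], [−18915, −50184]].

57001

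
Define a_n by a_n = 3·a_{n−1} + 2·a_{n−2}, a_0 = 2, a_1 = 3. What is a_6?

2041

With companion matrix A = [[3, 2], [1, 0]], [a_n, a_{n−1}]ᵀ = A·[a_{n−1}, a_{n−2}]ᵀ, so [a_6, a_5]ᵀ = A^5·[a_1, a_0]ᵀ.
A^5 = [[495, 278], [139, 78]], giving [a_6, a_5]ᵀ = [[2041], [573]].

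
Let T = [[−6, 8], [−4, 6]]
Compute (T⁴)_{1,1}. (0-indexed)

16

tr T = 0 and det T = −4, so the characteristic polynomial is λ² − (0)λ + (−4) with roots −2 and 2.
Eigenvectors give P = [[2, −1], [1, −1]] with P⁻¹ = [[1, −1], [1, −2]], and T = P·diag(−2, 2)·P⁻¹.
Then T⁴ = P·diag(16, 16)·P⁻¹ = [[32, −16], [16, −16]] · [[1, −1], [1, −2]] = [[16, 0], [0, 16]].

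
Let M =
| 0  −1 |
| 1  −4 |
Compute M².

[[−1, 4], [−4, 15]]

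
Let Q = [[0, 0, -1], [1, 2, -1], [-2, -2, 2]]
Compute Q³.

[[6, 8, -8], [16, 22, -20], [-24, -32, 30]]

Q² = [[2, 2, -2], [4, 6, -5], [-6, -8, 8]]
Q³ = [[6, 8, -8], [16, 22, -20], [-24, -32, 30]]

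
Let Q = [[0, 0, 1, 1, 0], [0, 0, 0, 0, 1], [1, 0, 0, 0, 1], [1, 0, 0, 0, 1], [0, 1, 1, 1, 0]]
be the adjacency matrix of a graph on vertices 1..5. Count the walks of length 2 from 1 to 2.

0

The number of length-2 walks from vertex 1 to vertex 2 is entry (1,2) of Q², where Q is the adjacency matrix.
Q² = [[2, 0, 0, 0, 2], [0, 1, 1, 1, 0], [0, 1, 2, 2, 0], [0, 1, 2, 2, 0], [2, 0, 0, 0, 3]]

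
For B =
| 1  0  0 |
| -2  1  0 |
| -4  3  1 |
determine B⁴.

B = I + N where N = [[0, 0, 0], [-2, 0, 0], [-4, 3, 0]] is strictly lower-triangular, so N³ = 0.
(I + N)⁴ = I + 4·N + 6·N² = [[1, 0, 0], [-8, 1, 0], [-52, 12, 1]].

[[1, 0, 0], [-8, 1, 0], [-52, 12, 1]]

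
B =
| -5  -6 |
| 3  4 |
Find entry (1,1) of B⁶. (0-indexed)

tr B = -1 and det B = -2, so the characteristic polynomial is λ² − (-1)λ + (-2) with roots -2 and 1.
Eigenvectors give P = [[-2, 1], [1, -1]] with P⁻¹ = [[-1, -1], [-1, -2]], and B = P·diag(-2, 1)·P⁻¹.
Then B⁶ = P·diag(64, 1)·P⁻¹ = [[-128, 1], [64, -1]] · [[-1, -1], [-1, -2]] = [[127, 126], [-63, -62]].

-62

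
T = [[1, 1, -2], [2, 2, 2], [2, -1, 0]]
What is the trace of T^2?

-3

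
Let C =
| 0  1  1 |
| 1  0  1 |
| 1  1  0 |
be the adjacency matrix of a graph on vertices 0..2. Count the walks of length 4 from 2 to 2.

The number of length-4 walks from vertex 2 to vertex 2 is entry (2,2) of C⁴, where C is the adjacency matrix.
C² = [[2, 1, 1], [1, 2, 1], [1, 1, 2]]
C³ = [[2, 3, 3], [3, 2, 3], [3, 3, 2]]
C⁴ = [[6, 5, 5], [5, 6, 5], [5, 5, 6]]

6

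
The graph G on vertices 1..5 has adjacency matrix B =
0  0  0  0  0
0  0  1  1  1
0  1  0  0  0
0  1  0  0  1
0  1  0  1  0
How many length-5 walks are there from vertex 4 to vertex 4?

12

The number of length-5 walks from vertex 4 to vertex 4 is entry (4,4) of B^5, where B is the adjacency matrix.
B^2 = [[0, 0, 0, 0, 0], [0, 3, 0, 1, 1], [0, 0, 1, 1, 1], [0, 1, 1, 2, 1], [0, 1, 1, 1, 2]]
B^3 = [[0, 0, 0, 0, 0], [0, 2, 3, 4, 4], [0, 3, 0, 1, 1], [0, 4, 1, 2, 3], [0, 4, 1, 3, 2]]
B^4 = [[0, 0, 0, 0, 0], [0, 11, 2, 6, 6], [0, 2, 3, 4, 4], [0, 6, 4, 7, 6], [0, 6, 4, 6, 7]]
B^5 = [[0, 0, 0, 0, 0], [0, 14, 11, 17, 17], [0, 11, 2, 6, 6], [0, 17, 6, 12, 13], [0, 17, 6, 13, 12]]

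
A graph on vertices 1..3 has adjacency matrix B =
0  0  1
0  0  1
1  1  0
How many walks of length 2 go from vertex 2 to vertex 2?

The number of length-2 walks from vertex 2 to vertex 2 is entry (2,2) of B^2, where B is the adjacency matrix.
B^2 = [[1, 1, 0], [1, 1, 0], [0, 0, 2]]

1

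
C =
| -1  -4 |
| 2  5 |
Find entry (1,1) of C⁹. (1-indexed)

tr C = 4 and det C = 3, so the characteristic polynomial is λ² − (4)λ + (3) with roots 3 and 1.
Eigenvectors give P = [[1, 2], [-1, -1]] with P⁻¹ = [[-1, -2], [1, 1]], and C = P·diag(3, 1)·P⁻¹.
Then C⁹ = P·diag(19683, 1)·P⁻¹ = [[19683, 2], [-19683, -1]] · [[-1, -2], [1, 1]] = [[-19681, -39364], [19682, 39365]].

-19681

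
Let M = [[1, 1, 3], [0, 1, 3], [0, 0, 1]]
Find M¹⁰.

M = I + N where N = [[0, 1, 3], [0, 0, 3], [0, 0, 0]] is strictly upper-triangular, so N³ = 0.
(I + N)¹⁰ = I + 10·N + 45·N² = [[1, 10, 165], [0, 1, 30], [0, 0, 1]].

[[1, 10, 165], [0, 1, 30], [0, 0, 1]]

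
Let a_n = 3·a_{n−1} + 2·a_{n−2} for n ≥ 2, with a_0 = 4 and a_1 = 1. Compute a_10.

258551

With companion matrix A = [[3, 2], [1, 0]], [a_n, a_{n−1}]ᵀ = A·[a_{n−1}, a_{n−2}]ᵀ, so [a_10, a_9]ᵀ = A⁹·[a_1, a_0]ᵀ.
A⁹ = [[79647, 44726], [22363, 12558]], giving [a_10, a_9]ᵀ = [[258551], [72595]].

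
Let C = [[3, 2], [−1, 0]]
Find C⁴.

tr C = 3 and det C = 2, so the characteristic polynomial is λ² − (3)λ + (2) with roots 1 and 2.
Eigenvectors give P = [[1, −2], [−1, 1]] with P⁻¹ = [[−1, −2], [−1, −1]], and C = P·diag(1, 2)·P⁻¹.
Then C⁴ = P·diag(1, 16)·P⁻¹ = [[1, −32], [−1, 16]] · [[−1, −2], [−1, −1]] = [[31, 30], [−15, −14]].

[[31, 30], [−15, −14]]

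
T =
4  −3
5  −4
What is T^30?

[[1, 0], [0, 1]]

T² = I (check: tr T = 0 and det T = −1), so T^30 = I since 30 is even.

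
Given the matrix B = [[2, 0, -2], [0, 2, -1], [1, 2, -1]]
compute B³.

B² = [[2, -4, -2], [-1, 2, -1], [1, 2, -3]]
B³ = [[2, -12, 2], [-3, 2, 1], [-1, -2, -1]]

[[2, -12, 2], [-3, 2, 1], [-1, -2, -1]]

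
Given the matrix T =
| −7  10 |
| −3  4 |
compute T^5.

tr T = −3 and det T = 2, so the characteristic polynomial is λ² − (−3)λ + (2) with roots −2 and −1.
Eigenvectors give P = [[−2, −5], [−1, −3]] with P⁻¹ = [[−3, 5], [1, −2]], and T = P·diag(−2, −1)·P⁻¹.
Then T^5 = P·diag(−32, −1)·P⁻¹ = [[64, 5], [32, 3]] · [[−3, 5], [1, −2]] = [[−187, 310], [−93, 154]].

[[−187, 310], [−93, 154]]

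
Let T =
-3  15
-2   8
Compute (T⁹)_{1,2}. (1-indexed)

287565

tr T = 5 and det T = 6, so the characteristic polynomial is λ² − (5)λ + (6) with roots 2 and 3.
Eigenvectors give P = [[-3, 5], [-1, 2]] with P⁻¹ = [[-2, 5], [-1, 3]], and T = P·diag(2, 3)·P⁻¹.
Then T⁹ = P·diag(512, 19683)·P⁻¹ = [[-1536, 98415], [-512, 39366]] · [[-2, 5], [-1, 3]] = [[-95343, 287565], [-38342, 115538]].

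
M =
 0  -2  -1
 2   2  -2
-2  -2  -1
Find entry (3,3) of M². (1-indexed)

7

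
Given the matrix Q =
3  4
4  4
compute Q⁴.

[[1409, 1596], [1596, 1808]]

Q² = [[25, 28], [28, 32]]
Q³ = [[187, 212], [212, 240]]
Q⁴ = [[1409, 1596], [1596, 1808]]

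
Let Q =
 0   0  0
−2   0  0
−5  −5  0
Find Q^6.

Q is strictly triangular, hence nilpotent: Q^3 = 0, so Q^6 = 0.

[[0, 0, 0], [0, 0, 0], [0, 0, 0]]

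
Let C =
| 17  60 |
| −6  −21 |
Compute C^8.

[[−59039, −196800], [19680, 65601]]

tr C = −4 and det C = 3, so the characteristic polynomial is λ² − (−4)λ + (3) with roots −3 and −1.
Eigenvectors give P = [[−3, 10], [1, −3]] with P⁻¹ = [[3, 10], [1, 3]], and C = P·diag(−3, −1)·P⁻¹.
Then C^8 = P·diag(6561, 1)·P⁻¹ = [[−19683, 10], [6561, −3]] · [[3, 10], [1, 3]] = [[−59039, −196800], [19680, 65601]].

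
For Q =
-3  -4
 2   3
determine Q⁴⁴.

Q² = I (check: tr Q = 0 and det Q = -1), so Q⁴⁴ = I since 44 is even.

[[1, 0], [0, 1]]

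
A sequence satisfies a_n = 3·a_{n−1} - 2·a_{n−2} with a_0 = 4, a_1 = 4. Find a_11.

With companion matrix Q = [[3, -2], [1, 0]], [a_n, a_{n−1}]ᵀ = Q·[a_{n−1}, a_{n−2}]ᵀ, so [a_11, a_10]ᵀ = Q¹⁰·[a_1, a_0]ᵀ.
Q¹⁰ = [[2047, -2046], [1023, -1022]], giving [a_11, a_10]ᵀ = [[4], [4]].

4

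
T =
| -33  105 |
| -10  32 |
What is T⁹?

[[-140853, 424095], [-40390, 121682]]

tr T = -1 and det T = -6, so the characteristic polynomial is λ² − (-1)λ + (-6) with roots -3 and 2.
Eigenvectors give P = [[7, 3], [2, 1]] with P⁻¹ = [[1, -3], [-2, 7]], and T = P·diag(-3, 2)·P⁻¹.
Then T⁹ = P·diag(-19683, 512)·P⁻¹ = [[-137781, 1536], [-39366, 512]] · [[1, -3], [-2, 7]] = [[-140853, 424095], [-40390, 121682]].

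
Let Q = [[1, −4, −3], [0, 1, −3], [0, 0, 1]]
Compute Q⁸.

Q = I + N where N = [[0, −4, −3], [0, 0, −3], [0, 0, 0]] is strictly upper-triangular, so N³ = 0.
(I + N)⁸ = I + 8·N + 28·N² = [[1, −32, 312], [0, 1, −24], [0, 0, 1]].

[[1, −32, 312], [0, 1, −24], [0, 0, 1]]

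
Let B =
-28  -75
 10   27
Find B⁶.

tr B = -1 and det B = -6, so the characteristic polynomial is λ² − (-1)λ + (-6) with roots 2 and -3.
Eigenvectors give P = [[-5, 3], [2, -1]] with P⁻¹ = [[1, 3], [2, 5]], and B = P·diag(2, -3)·P⁻¹.
Then B⁶ = P·diag(64, 729)·P⁻¹ = [[-320, 2187], [128, -729]] · [[1, 3], [2, 5]] = [[4054, 9975], [-1330, -3261]].

[[4054, 9975], [-1330, -3261]]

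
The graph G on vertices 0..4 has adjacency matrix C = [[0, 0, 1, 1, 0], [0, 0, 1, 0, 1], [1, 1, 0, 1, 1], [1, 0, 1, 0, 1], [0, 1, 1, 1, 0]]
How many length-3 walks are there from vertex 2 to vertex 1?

6

The number of length-3 walks from vertex 2 to vertex 1 is entry (2,1) of C^3, where C is the adjacency matrix.
C^2 = [[2, 1, 1, 1, 2], [1, 2, 1, 2, 1], [1, 1, 4, 2, 2], [1, 2, 2, 3, 1], [2, 1, 2, 1, 3]]
C^3 = [[2, 3, 6, 5, 3], [3, 2, 6, 3, 5], [6, 6, 6, 7, 7], [5, 3, 7, 4, 7], [3, 5, 7, 7, 4]]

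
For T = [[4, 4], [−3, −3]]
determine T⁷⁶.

T² = T (a projection; rank 1, trace 1), so T⁷⁶ = T.

[[4, 4], [−3, −3]]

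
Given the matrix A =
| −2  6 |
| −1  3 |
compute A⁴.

[[−2, 6], [−1, 3]]

A² = A (a projection; rank 1, trace 1), so A⁴ = A.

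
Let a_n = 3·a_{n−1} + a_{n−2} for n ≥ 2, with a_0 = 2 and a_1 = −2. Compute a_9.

With companion matrix Q = [[3, 1], [1, 0]], [a_n, a_{n−1}]ᵀ = Q·[a_{n−1}, a_{n−2}]ᵀ, so [a_9, a_8]ᵀ = Q⁸·[a_1, a_0]ᵀ.
Q⁸ = [[12970, 3927], [3927, 1189]], giving [a_9, a_8]ᵀ = [[−18086], [−5476]].

−18086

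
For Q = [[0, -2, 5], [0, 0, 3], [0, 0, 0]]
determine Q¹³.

[[0, 0, 0], [0, 0, 0], [0, 0, 0]]

Q is strictly triangular, hence nilpotent: Q³ = 0, so Q¹³ = 0.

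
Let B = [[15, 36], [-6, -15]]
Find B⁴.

[[81, 0], [0, 81]]

tr B = 0 and det B = -9, so the characteristic polynomial is λ² − (0)λ + (-9) with roots -3 and 3.
Eigenvectors give P = [[2, -3], [-1, 1]] with P⁻¹ = [[-1, -3], [-1, -2]], and B = P·diag(-3, 3)·P⁻¹.
Then B⁴ = P·diag(81, 81)·P⁻¹ = [[162, -243], [-81, 81]] · [[-1, -3], [-1, -2]] = [[81, 0], [0, 81]].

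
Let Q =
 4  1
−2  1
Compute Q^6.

[[1394, 665], [−1330, −601]]

tr Q = 5 and det Q = 6, so the characteristic polynomial is λ² − (5)λ + (6) with roots 2 and 3.
Eigenvectors give P = [[−1, −1], [2, 1]] with P⁻¹ = [[1, 1], [−2, −1]], and Q = P·diag(2, 3)·P⁻¹.
Then Q^6 = P·diag(64, 729)·P⁻¹ = [[−64, −729], [128, 729]] · [[1, 1], [−2, −1]] = [[1394, 665], [−1330, −601]].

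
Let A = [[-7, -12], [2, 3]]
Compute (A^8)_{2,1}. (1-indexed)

tr A = -4 and det A = 3, so the characteristic polynomial is λ² − (-4)λ + (3) with roots -1 and -3.
Eigenvectors give P = [[-2, -3], [1, 1]] with P⁻¹ = [[1, 3], [-1, -2]], and A = P·diag(-1, -3)·P⁻¹.
Then A^8 = P·diag(1, 6561)·P⁻¹ = [[-2, -19683], [1, 6561]] · [[1, 3], [-1, -2]] = [[19681, 39360], [-6560, -13119]].

-6560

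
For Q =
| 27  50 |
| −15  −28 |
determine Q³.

tr Q = −1 and det Q = −6, so the characteristic polynomial is λ² − (−1)λ + (−6) with roots 2 and −3.
Eigenvectors give P = [[2, 5], [−1, −3]] with P⁻¹ = [[3, 5], [−1, −2]], and Q = P·diag(2, −3)·P⁻¹.
Then Q³ = P·diag(8, −27)·P⁻¹ = [[16, −135], [−8, 81]] · [[3, 5], [−1, −2]] = [[183, 350], [−105, −202]].

[[183, 350], [−105, −202]]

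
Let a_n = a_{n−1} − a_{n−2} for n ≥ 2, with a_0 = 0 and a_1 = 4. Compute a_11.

−4

With companion matrix M = [[1, −1], [1, 0]], [a_n, a_{n−1}]ᵀ = M·[a_{n−1}, a_{n−2}]ᵀ, so [a_11, a_10]ᵀ = M¹⁰·[a_1, a_0]ᵀ.
M¹⁰ = [[−1, 1], [−1, 0]], giving [a_11, a_10]ᵀ = [[−4], [−4]].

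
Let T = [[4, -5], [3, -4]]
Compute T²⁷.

[[4, -5], [3, -4]]

T² = I (check: tr T = 0 and det T = -1), so T²⁷ = T since 27 is odd.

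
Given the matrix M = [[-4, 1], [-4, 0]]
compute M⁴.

[[80, -32], [128, -48]]

M² = [[12, -4], [16, -4]]
M³ = [[-32, 12], [-48, 16]]
M⁴ = [[80, -32], [128, -48]]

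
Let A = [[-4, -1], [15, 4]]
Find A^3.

[[-4, -1], [15, 4]]

A² = I (check: tr A = 0 and det A = -1), so A^3 = A since 3 is odd.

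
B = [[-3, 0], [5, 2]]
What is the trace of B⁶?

tr B = -1 and det B = -6, so the characteristic polynomial is λ² − (-1)λ + (-6) with roots -3 and 2.
Eigenvectors give P = [[-1, 0], [1, 1]] with P⁻¹ = [[-1, 0], [1, 1]], and B = P·diag(-3, 2)·P⁻¹.
Then B⁶ = P·diag(729, 64)·P⁻¹ = [[-729, 0], [729, 64]] · [[-1, 0], [1, 1]] = [[729, 0], [-665, 64]].

793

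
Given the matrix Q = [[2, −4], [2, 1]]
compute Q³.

Q² = [[−4, −12], [6, −7]]
Q³ = [[−32, 4], [−2, −31]]

[[−32, 4], [−2, −31]]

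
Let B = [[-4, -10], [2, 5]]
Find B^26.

[[-4, -10], [2, 5]]

B² = B (a projection; rank 1, trace 1), so B^26 = B.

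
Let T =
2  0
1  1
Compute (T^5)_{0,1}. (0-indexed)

0

tr T = 3 and det T = 2, so the characteristic polynomial is λ² − (3)λ + (2) with roots 2 and 1.
Eigenvectors give P = [[1, 0], [1, −1]] with P⁻¹ = [[1, 0], [1, −1]], and T = P·diag(2, 1)·P⁻¹.
Then T^5 = P·diag(32, 1)·P⁻¹ = [[32, 0], [32, −1]] · [[1, 0], [1, −1]] = [[32, 0], [31, 1]].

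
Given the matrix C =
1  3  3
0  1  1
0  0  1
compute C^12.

[[1, 36, 234], [0, 1, 12], [0, 0, 1]]

C = I + N where N = [[0, 3, 3], [0, 0, 1], [0, 0, 0]] is strictly upper-triangular, so N^3 = 0.
(I + N)^12 = I + 12·N + 66·N^2 = [[1, 36, 234], [0, 1, 12], [0, 0, 1]].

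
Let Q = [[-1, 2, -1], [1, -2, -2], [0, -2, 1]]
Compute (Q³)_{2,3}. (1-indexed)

-16

Q² = [[3, -4, -4], [-3, 10, 1], [-2, 2, 5]]
Q³ = [[-7, 22, 1], [13, -28, -16], [4, -18, 3]]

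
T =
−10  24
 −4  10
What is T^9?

[[−2560, 6144], [−1024, 2560]]

tr T = 0 and det T = −4, so the characteristic polynomial is λ² − (0)λ + (−4) with roots −2 and 2.
Eigenvectors give P = [[−3, −2], [−1, −1]] with P⁻¹ = [[−1, 2], [1, −3]], and T = P·diag(−2, 2)·P⁻¹.
Then T^9 = P·diag(−512, 512)·P⁻¹ = [[1536, −1024], [512, −512]] · [[−1, 2], [1, −3]] = [[−2560, 6144], [−1024, 2560]].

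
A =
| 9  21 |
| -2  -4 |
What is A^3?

tr A = 5 and det A = 6, so the characteristic polynomial is λ² − (5)λ + (6) with roots 3 and 2.
Eigenvectors give P = [[7, -3], [-2, 1]] with P⁻¹ = [[1, 3], [2, 7]], and A = P·diag(3, 2)·P⁻¹.
Then A^3 = P·diag(27, 8)·P⁻¹ = [[189, -24], [-54, 8]] · [[1, 3], [2, 7]] = [[141, 399], [-38, -106]].

[[141, 399], [-38, -106]]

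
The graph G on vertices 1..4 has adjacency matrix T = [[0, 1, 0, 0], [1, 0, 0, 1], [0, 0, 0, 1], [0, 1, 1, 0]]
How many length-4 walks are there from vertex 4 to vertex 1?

3

The number of length-4 walks from vertex 4 to vertex 1 is entry (4,1) of T⁴, where T is the adjacency matrix.
T² = [[1, 0, 0, 1], [0, 2, 1, 0], [0, 1, 1, 0], [1, 0, 0, 2]]
T³ = [[0, 2, 1, 0], [2, 0, 0, 3], [1, 0, 0, 2], [0, 3, 2, 0]]
T⁴ = [[2, 0, 0, 3], [0, 5, 3, 0], [0, 3, 2, 0], [3, 0, 0, 5]]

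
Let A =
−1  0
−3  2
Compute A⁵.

[[−1, 0], [−33, 32]]

tr A = 1 and det A = −2, so the characteristic polynomial is λ² − (1)λ + (−2) with roots −1 and 2.
Eigenvectors give P = [[1, 0], [1, −1]] with P⁻¹ = [[1, 0], [1, −1]], and A = P·diag(−1, 2)·P⁻¹.
Then A⁵ = P·diag(−1, 32)·P⁻¹ = [[−1, 0], [−1, −32]] · [[1, 0], [1, −1]] = [[−1, 0], [−33, 32]].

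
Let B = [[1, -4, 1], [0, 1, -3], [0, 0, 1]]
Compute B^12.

B = I + N where N = [[0, -4, 1], [0, 0, -3], [0, 0, 0]] is strictly upper-triangular, so N^3 = 0.
(I + N)^12 = I + 12·N + 66·N^2 = [[1, -48, 804], [0, 1, -36], [0, 0, 1]].

[[1, -48, 804], [0, 1, -36], [0, 0, 1]]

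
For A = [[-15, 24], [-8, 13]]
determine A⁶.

[[2913, -4368], [1456, -2183]]

tr A = -2 and det A = -3, so the characteristic polynomial is λ² − (-2)λ + (-3) with roots 1 and -3.
Eigenvectors give P = [[3, 2], [2, 1]] with P⁻¹ = [[-1, 2], [2, -3]], and A = P·diag(1, -3)·P⁻¹.
Then A⁶ = P·diag(1, 729)·P⁻¹ = [[3, 1458], [2, 729]] · [[-1, 2], [2, -3]] = [[2913, -4368], [1456, -2183]].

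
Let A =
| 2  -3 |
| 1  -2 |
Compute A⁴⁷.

A² = I (check: tr A = 0 and det A = -1), so A⁴⁷ = A since 47 is odd.

[[2, -3], [1, -2]]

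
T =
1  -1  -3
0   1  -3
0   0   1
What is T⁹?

[[1, -9, 81], [0, 1, -27], [0, 0, 1]]

T = I + N where N = [[0, -1, -3], [0, 0, -3], [0, 0, 0]] is strictly upper-triangular, so N³ = 0.
(I + N)⁹ = I + 9·N + 36·N² = [[1, -9, 81], [0, 1, -27], [0, 0, 1]].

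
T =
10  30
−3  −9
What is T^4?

T² = T (a projection; rank 1, trace 1), so T^4 = T.

[[10, 30], [−3, −9]]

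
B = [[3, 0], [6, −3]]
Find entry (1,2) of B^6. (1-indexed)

0

tr B = 0 and det B = −9, so the characteristic polynomial is λ² − (0)λ + (−9) with roots −3 and 3.
Eigenvectors give P = [[0, 1], [−1, 1]] with P⁻¹ = [[1, −1], [1, 0]], and B = P·diag(−3, 3)·P⁻¹.
Then B^6 = P·diag(729, 729)·P⁻¹ = [[0, 729], [−729, 729]] · [[1, −1], [1, 0]] = [[729, 0], [0, 729]].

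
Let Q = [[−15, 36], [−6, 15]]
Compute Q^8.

[[6561, 0], [0, 6561]]

tr Q = 0 and det Q = −9, so the characteristic polynomial is λ² − (0)λ + (−9) with roots −3 and 3.
Eigenvectors give P = [[3, 2], [1, 1]] with P⁻¹ = [[1, −2], [−1, 3]], and Q = P·diag(−3, 3)·P⁻¹.
Then Q^8 = P·diag(6561, 6561)·P⁻¹ = [[19683, 13122], [6561, 6561]] · [[1, −2], [−1, 3]] = [[6561, 0], [0, 6561]].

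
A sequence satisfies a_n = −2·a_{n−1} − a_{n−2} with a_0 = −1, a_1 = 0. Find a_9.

With companion matrix B = [[−2, −1], [1, 0]], [a_n, a_{n−1}]ᵀ = B·[a_{n−1}, a_{n−2}]ᵀ, so [a_9, a_8]ᵀ = B⁸·[a_1, a_0]ᵀ.
B⁸ = [[9, 8], [−8, −7]], giving [a_9, a_8]ᵀ = [[−8], [7]].

−8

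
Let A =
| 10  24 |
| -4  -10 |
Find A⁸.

tr A = 0 and det A = -4, so the characteristic polynomial is λ² − (0)λ + (-4) with roots -2 and 2.
Eigenvectors give P = [[-2, -3], [1, 1]] with P⁻¹ = [[1, 3], [-1, -2]], and A = P·diag(-2, 2)·P⁻¹.
Then A⁸ = P·diag(256, 256)·P⁻¹ = [[-512, -768], [256, 256]] · [[1, 3], [-1, -2]] = [[256, 0], [0, 256]].

[[256, 0], [0, 256]]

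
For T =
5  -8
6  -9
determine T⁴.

[[-239, 320], [-240, 321]]

tr T = -4 and det T = 3, so the characteristic polynomial is λ² − (-4)λ + (3) with roots -3 and -1.
Eigenvectors give P = [[1, 4], [1, 3]] with P⁻¹ = [[-3, 4], [1, -1]], and T = P·diag(-3, -1)·P⁻¹.
Then T⁴ = P·diag(81, 1)·P⁻¹ = [[81, 4], [81, 3]] · [[-3, 4], [1, -1]] = [[-239, 320], [-240, 321]].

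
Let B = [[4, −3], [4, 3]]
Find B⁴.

[[−572, −21], [28, −579]]

B² = [[4, −21], [28, −3]]
B³ = [[−68, −75], [100, −93]]
B⁴ = [[−572, −21], [28, −579]]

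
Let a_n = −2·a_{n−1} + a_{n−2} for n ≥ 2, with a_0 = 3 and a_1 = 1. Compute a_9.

With companion matrix T = [[−2, 1], [1, 0]], [a_n, a_{n−1}]ᵀ = T·[a_{n−1}, a_{n−2}]ᵀ, so [a_9, a_8]ᵀ = T^8·[a_1, a_0]ᵀ.
T^8 = [[985, −408], [−408, 169]], giving [a_9, a_8]ᵀ = [[−239], [99]].

−239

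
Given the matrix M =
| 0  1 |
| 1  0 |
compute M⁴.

[[1, 0], [0, 1]]

M² = I (check: tr M = 0 and det M = -1), so M⁴ = I since 4 is even.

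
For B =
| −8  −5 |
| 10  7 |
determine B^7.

tr B = −1 and det B = −6, so the characteristic polynomial is λ² − (−1)λ + (−6) with roots 2 and −3.
Eigenvectors give P = [[−1, −1], [2, 1]] with P⁻¹ = [[1, 1], [−2, −1]], and B = P·diag(2, −3)·P⁻¹.
Then B^7 = P·diag(128, −2187)·P⁻¹ = [[−128, 2187], [256, −2187]] · [[1, 1], [−2, −1]] = [[−4502, −2315], [4630, 2443]].

[[−4502, −2315], [4630, 2443]]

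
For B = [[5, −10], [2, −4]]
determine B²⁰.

[[5, −10], [2, −4]]

B² = B (a projection; rank 1, trace 1), so B²⁰ = B.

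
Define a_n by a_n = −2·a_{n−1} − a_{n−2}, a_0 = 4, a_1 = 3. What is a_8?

−52

With companion matrix Q = [[−2, −1], [1, 0]], [a_n, a_{n−1}]ᵀ = Q·[a_{n−1}, a_{n−2}]ᵀ, so [a_8, a_7]ᵀ = Q⁷·[a_1, a_0]ᵀ.
Q⁷ = [[−8, −7], [7, 6]], giving [a_8, a_7]ᵀ = [[−52], [45]].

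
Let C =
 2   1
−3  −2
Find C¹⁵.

C² = I (check: tr C = 0 and det C = −1), so C¹⁵ = C since 15 is odd.

[[2, 1], [−3, −2]]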